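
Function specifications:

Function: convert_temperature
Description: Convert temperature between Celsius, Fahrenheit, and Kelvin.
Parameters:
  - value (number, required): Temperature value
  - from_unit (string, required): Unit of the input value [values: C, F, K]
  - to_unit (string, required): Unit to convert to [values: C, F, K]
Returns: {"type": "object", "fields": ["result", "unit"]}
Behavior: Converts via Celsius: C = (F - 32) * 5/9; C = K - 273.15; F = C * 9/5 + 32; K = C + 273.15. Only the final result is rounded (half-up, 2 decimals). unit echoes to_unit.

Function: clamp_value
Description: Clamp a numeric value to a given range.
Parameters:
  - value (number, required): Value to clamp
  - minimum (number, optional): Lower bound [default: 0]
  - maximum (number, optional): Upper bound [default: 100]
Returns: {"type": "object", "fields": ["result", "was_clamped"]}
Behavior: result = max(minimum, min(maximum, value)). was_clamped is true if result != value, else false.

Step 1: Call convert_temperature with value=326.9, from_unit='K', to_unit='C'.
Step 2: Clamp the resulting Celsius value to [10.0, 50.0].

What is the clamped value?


Step 1: convert_temperature(value=326.9, from_unit=K, to_unit=C)
  To C: 326.9 - 273.15 = 53.75
  Target is C: 53.75
  Round to 2 decimals: 53.75
  -> result = 53.75 C
Step 2: clamp_value(value=53.75, minimum=10.0, maximum=50.0)
  result = max(10.0, min(50.0, 53.75)) = max(10.0, 50.0) = 50.0
  was_clamped = (50.0 != 53.75) = true
  -> result = 50.0
50.0


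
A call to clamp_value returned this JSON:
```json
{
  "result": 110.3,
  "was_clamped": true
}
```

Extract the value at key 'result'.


110.3


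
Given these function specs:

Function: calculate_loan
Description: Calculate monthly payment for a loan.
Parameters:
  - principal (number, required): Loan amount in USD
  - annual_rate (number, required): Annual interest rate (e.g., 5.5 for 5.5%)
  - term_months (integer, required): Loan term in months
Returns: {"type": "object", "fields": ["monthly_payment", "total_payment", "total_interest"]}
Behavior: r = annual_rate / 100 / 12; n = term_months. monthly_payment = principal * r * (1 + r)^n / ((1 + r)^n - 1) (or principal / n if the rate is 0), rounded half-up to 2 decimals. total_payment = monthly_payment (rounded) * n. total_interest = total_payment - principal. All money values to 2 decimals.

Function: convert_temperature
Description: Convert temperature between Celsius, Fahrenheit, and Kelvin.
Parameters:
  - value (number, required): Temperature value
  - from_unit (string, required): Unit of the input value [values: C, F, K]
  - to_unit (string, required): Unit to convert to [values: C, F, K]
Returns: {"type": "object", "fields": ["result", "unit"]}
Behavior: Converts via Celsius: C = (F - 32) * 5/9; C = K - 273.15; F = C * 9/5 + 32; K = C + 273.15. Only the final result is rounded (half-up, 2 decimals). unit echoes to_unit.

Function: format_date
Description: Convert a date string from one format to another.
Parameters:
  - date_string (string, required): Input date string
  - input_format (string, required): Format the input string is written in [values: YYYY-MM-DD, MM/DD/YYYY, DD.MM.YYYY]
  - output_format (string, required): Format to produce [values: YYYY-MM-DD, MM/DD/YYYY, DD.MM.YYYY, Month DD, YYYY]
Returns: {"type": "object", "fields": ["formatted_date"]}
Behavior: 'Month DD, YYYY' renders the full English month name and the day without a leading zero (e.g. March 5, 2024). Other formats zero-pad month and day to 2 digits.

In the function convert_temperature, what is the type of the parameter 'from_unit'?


The convert_temperature spec declares:
  - from_unit (string, required): Unit of the input value [values: C, F, K]
Type:
string


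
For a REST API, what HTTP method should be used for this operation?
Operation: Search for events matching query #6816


GET = read, POST = create, PUT = update/replace, DELETE = remove
This operation is a read.
GET


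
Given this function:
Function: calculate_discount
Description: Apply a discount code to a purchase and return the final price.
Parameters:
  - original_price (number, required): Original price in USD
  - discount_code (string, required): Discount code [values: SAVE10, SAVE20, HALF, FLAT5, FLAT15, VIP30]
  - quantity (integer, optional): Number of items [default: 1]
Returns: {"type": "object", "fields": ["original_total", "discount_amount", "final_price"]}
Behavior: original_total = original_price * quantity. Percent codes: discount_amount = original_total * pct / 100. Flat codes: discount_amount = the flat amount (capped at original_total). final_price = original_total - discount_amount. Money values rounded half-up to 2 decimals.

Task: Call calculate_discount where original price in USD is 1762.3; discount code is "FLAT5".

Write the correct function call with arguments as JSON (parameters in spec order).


Mapping each described value to its parameter name:
  'Original price in USD' -> original_price = 1762.3
  'Discount code' -> discount_code = "FLAT5"
calculate_discount({"original_price": 1762.3, "discount_code": "FLAT5"})


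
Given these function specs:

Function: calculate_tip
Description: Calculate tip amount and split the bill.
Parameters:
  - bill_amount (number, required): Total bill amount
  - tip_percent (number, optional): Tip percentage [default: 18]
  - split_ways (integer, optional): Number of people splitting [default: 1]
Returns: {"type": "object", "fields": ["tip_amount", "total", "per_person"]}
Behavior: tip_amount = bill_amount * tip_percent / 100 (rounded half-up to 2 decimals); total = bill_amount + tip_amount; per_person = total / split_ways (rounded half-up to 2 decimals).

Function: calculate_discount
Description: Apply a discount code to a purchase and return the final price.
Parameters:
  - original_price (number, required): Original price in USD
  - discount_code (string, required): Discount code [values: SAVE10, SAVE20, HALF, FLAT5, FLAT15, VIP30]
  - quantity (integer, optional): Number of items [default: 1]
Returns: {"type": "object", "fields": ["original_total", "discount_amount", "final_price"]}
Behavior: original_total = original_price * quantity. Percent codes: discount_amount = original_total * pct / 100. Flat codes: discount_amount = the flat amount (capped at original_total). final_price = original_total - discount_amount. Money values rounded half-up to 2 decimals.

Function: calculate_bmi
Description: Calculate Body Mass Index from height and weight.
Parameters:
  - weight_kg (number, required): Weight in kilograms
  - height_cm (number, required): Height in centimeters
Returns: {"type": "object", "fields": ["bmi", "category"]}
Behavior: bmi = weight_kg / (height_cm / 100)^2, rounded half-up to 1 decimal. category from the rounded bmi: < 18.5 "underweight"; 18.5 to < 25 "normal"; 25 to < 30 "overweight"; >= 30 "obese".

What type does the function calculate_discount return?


The calculate_discount spec declares Returns: {"type": "object", "fields": ["original_total", "discount_amount", "final_price"]}
Type:
object


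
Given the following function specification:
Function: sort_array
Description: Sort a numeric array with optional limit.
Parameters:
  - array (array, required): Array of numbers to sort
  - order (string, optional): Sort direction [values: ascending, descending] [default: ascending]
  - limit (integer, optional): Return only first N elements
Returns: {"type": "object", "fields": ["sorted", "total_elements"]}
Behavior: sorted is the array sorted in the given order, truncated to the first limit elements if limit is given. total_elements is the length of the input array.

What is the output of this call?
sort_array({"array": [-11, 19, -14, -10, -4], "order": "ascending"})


sorted ascending: [-14, -11, -10, -4, 19]
total_elements = len(input) = 5
Output:
{"sorted": [-14, -11, -10, -4, 19], "total_elements": 5}


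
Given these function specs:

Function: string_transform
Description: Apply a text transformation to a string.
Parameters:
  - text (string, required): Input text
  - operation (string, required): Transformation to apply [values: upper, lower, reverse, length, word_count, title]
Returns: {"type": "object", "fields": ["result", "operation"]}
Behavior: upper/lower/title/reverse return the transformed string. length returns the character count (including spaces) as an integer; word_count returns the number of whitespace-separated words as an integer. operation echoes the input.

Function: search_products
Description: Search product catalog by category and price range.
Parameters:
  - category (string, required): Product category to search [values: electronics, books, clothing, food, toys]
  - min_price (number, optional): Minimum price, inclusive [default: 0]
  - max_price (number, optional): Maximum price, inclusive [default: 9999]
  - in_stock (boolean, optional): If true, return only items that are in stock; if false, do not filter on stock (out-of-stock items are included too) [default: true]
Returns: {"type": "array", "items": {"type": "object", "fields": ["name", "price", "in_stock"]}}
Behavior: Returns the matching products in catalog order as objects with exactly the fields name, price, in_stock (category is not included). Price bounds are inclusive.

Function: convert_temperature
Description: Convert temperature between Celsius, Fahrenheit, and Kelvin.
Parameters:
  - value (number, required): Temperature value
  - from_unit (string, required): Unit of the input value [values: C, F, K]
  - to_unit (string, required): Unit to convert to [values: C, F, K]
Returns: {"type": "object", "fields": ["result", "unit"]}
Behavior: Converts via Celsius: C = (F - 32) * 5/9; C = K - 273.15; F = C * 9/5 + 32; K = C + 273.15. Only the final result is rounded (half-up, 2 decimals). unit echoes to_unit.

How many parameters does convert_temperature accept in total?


Parameters of convert_temperature: value (required), from_unit (required), to_unit (required)
Total:
3


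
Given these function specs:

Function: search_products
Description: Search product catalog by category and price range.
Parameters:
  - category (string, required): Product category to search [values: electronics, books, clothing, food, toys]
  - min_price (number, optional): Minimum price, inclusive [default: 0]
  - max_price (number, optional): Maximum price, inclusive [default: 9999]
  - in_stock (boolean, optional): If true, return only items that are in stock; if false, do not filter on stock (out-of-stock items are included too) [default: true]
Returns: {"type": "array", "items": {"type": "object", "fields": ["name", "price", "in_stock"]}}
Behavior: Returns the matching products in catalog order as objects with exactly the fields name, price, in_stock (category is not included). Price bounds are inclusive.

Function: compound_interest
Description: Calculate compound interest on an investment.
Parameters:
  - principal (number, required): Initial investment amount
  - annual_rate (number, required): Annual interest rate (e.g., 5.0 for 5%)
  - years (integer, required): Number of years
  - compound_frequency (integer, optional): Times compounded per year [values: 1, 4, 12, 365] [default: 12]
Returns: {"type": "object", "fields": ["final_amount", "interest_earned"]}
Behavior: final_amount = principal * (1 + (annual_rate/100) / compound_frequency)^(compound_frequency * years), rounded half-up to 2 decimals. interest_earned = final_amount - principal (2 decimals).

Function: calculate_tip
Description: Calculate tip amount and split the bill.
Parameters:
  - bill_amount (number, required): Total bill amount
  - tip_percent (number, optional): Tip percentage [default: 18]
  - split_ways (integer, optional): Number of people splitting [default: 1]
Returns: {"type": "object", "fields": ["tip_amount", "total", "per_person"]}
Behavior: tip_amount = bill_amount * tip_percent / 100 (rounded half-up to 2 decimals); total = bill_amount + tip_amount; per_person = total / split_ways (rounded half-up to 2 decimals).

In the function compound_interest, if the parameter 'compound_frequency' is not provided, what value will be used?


The compound_interest spec declares:
  - compound_frequency (integer, optional): Times compounded per year [values: 1, 4, 12, 365] [default: 12]
Default:
12


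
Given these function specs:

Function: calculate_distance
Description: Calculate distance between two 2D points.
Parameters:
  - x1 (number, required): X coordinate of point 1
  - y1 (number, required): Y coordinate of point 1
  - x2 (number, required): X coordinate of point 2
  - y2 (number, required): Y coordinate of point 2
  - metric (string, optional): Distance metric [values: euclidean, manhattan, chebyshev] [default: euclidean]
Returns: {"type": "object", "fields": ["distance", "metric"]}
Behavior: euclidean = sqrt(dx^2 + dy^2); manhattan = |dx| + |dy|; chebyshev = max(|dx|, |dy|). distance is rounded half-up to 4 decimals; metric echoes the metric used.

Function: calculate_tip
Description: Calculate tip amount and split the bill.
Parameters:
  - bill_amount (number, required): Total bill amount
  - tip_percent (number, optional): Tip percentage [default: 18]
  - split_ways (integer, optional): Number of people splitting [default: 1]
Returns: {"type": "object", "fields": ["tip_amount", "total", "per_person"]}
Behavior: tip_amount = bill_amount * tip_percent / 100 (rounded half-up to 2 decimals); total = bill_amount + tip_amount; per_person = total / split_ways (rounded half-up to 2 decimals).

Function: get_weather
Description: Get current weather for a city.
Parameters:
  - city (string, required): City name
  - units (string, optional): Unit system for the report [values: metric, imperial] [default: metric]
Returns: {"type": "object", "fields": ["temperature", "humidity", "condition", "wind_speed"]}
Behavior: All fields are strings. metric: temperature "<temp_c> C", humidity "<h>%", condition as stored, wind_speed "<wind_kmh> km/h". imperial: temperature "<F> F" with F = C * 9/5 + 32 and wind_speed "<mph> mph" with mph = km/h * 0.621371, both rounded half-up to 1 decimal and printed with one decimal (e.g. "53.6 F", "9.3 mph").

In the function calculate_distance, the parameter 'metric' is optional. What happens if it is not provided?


The calculate_distance spec declares:
  - metric (string, optional): Distance metric [values: euclidean, manhattan, chebyshev] [default: euclidean]
It defaults to euclidean


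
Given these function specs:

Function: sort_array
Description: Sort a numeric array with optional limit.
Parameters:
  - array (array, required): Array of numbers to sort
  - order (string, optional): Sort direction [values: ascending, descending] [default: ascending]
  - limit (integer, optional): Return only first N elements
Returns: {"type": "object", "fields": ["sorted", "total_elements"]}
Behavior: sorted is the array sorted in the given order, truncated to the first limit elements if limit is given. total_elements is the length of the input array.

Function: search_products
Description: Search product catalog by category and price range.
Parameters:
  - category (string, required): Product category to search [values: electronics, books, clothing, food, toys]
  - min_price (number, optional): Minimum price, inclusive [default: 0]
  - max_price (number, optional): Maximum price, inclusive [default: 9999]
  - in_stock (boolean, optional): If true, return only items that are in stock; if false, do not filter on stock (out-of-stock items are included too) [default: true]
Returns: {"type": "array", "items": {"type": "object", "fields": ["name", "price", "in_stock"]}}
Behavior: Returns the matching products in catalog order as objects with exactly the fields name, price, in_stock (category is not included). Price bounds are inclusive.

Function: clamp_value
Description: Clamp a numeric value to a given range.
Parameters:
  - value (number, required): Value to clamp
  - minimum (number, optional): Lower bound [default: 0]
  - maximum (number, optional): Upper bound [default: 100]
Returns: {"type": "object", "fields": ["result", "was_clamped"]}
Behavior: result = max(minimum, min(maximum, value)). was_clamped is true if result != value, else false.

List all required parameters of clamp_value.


Parameters of clamp_value and their required/optional flag:
  value: required
  minimum: optional
  maximum: optional
value


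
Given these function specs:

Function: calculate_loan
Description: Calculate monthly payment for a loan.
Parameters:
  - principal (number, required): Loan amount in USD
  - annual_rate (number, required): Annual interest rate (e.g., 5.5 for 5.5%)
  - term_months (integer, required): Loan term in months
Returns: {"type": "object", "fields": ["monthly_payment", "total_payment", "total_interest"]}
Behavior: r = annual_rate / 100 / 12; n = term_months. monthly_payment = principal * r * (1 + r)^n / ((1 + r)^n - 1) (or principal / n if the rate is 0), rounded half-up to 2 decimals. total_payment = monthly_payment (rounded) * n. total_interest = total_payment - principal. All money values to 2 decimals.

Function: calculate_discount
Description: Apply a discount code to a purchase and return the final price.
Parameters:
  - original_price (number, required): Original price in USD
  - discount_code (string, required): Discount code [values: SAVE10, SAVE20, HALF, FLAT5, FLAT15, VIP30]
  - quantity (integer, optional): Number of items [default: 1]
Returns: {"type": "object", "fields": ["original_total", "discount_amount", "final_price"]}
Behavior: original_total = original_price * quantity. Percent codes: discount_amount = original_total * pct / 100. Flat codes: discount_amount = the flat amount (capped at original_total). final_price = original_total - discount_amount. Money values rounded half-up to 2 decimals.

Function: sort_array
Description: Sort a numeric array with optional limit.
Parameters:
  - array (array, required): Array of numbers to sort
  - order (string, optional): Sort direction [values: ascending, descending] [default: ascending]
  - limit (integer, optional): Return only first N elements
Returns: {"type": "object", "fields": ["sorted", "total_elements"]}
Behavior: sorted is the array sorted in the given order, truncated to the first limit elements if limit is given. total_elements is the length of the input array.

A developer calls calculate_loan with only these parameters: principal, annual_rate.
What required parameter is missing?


Required parameters: principal, annual_rate, term_months
Provided: principal, annual_rate
Missing: term_months
term_months


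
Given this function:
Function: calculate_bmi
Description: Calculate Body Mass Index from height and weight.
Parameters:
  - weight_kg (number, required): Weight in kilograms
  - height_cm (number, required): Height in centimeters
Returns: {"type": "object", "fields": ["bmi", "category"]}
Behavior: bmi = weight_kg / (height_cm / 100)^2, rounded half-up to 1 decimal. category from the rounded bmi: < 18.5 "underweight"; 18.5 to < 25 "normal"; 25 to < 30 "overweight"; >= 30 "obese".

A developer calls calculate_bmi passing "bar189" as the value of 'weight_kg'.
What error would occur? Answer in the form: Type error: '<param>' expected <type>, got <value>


Spec: 'weight_kg' is declared as number; "bar189" is a string.
Type error: 'weight_kg' expected number, got "bar189"


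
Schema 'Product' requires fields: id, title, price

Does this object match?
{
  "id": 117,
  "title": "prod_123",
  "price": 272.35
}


Checking required fields... All present.
Valid - all required fields present


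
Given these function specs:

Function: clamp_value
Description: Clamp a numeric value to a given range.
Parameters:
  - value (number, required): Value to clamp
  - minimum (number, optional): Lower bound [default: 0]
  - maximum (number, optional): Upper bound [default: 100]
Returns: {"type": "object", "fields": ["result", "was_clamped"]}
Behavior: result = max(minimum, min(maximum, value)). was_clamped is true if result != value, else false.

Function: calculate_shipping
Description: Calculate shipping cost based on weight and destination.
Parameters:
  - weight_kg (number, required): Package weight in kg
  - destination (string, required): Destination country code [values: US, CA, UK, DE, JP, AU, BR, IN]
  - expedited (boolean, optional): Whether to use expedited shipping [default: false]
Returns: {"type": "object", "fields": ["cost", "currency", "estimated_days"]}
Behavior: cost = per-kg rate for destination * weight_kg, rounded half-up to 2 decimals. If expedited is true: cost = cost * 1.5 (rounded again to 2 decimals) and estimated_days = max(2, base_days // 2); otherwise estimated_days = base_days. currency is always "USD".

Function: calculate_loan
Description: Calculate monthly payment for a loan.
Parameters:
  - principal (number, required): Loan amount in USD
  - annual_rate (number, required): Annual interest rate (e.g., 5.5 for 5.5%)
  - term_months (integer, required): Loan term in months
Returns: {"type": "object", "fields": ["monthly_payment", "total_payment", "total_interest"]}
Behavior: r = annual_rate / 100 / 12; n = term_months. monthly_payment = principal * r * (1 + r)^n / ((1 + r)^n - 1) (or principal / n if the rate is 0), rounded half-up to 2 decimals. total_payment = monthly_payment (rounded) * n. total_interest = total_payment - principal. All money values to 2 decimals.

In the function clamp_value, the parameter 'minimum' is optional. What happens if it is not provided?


The clamp_value spec declares:
  - minimum (number, optional): Lower bound [default: 0]
It defaults to 0


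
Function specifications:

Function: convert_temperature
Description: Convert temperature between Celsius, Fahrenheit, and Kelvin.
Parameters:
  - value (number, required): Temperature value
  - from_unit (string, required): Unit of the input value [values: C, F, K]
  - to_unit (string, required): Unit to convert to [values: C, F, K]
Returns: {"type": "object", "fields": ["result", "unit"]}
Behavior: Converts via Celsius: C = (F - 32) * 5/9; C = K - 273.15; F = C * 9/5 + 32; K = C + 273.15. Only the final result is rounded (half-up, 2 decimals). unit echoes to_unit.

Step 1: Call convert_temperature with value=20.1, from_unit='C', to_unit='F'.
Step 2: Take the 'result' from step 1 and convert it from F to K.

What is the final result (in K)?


Step 1: convert_temperature(value=20.1, from_unit=C, to_unit=F)
  Input already in C: 20.1
  To F: 20.1 * 9/5 + 32 = 68.18
  Round to 2 decimals: 68.18
  -> result = 68.18 F
Step 2: convert_temperature(value=68.18, from_unit=F, to_unit=K)
  To C: (68.18 - 32) * 5/9 = 20.1
  To K: 20.1 + 273.15 = 293.25
  Round to 2 decimals: 293.25
  -> result = 293.25 K
293.25 K


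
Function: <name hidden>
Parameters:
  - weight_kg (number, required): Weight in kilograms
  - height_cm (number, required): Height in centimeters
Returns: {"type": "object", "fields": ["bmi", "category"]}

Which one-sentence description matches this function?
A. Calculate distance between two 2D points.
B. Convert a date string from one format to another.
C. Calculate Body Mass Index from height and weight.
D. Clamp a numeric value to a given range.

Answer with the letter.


Parameters weight_kg, height_cm and return ["bmi", "category"] fit: Calculate Body Mass Index from height and weight.
C


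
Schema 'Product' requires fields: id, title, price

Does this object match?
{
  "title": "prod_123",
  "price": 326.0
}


Checking required fields...
Missing: id
Invalid - missing required field 'id'


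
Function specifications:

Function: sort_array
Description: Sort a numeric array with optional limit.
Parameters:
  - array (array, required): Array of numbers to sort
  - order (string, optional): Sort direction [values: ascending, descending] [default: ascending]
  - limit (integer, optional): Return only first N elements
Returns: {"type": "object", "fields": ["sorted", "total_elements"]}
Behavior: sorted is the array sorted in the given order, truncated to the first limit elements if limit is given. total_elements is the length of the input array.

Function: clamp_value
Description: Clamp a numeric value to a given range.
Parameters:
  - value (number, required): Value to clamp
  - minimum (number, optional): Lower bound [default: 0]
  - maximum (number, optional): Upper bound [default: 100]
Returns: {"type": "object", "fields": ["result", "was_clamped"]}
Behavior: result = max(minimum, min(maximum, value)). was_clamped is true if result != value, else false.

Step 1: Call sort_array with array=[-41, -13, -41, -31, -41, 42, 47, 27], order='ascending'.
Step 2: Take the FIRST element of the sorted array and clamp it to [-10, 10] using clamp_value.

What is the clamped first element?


Step 1: sort_array(order=ascending)
  sorted: [-41, -41, -41, -31, -13, 27, 42, 47]
  -> first element = -41
Step 2: clamp_value(value=-41, minimum=-10, maximum=10)
  result = max(-10, min(10, -41)) = max(-10, -41) = -10
  was_clamped = (-10 != -41) = true
  -> result = -10
-10


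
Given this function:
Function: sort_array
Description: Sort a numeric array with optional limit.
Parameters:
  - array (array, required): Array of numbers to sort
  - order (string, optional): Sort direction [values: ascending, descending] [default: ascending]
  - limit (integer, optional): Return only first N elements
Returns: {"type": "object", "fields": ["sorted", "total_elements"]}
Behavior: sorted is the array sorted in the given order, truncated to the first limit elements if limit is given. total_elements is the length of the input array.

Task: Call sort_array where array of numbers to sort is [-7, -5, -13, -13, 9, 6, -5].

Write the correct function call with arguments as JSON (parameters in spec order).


Mapping each described value to its parameter name:
  'Array of numbers to sort' -> array = [-7, -5, -13, -13, 9, 6, -5]
sort_array({"array": [-7, -5, -13, -13, 9, 6, -5]})


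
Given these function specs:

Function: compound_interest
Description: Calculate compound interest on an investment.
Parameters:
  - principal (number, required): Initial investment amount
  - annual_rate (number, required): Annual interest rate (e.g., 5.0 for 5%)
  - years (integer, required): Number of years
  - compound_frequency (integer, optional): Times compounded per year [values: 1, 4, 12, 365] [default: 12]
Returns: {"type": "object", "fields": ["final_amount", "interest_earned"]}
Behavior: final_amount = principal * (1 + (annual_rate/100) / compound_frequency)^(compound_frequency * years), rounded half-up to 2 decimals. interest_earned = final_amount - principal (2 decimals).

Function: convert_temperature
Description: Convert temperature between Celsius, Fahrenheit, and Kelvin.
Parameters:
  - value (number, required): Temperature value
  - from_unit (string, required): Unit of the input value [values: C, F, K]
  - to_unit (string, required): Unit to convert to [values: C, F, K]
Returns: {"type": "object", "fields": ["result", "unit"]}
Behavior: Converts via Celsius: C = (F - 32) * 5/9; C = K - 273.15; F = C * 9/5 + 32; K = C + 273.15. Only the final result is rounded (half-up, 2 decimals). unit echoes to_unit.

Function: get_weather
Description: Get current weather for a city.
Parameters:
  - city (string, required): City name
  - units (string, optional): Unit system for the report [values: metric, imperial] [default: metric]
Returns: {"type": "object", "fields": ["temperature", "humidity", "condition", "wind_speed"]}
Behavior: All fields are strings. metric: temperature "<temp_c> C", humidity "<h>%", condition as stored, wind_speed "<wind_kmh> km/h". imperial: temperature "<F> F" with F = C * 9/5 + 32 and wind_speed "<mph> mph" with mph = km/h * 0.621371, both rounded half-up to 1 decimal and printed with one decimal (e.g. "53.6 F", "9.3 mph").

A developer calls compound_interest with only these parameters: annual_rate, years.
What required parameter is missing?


Required parameters: principal, annual_rate, years
Provided: annual_rate, years
Missing: principal
principal


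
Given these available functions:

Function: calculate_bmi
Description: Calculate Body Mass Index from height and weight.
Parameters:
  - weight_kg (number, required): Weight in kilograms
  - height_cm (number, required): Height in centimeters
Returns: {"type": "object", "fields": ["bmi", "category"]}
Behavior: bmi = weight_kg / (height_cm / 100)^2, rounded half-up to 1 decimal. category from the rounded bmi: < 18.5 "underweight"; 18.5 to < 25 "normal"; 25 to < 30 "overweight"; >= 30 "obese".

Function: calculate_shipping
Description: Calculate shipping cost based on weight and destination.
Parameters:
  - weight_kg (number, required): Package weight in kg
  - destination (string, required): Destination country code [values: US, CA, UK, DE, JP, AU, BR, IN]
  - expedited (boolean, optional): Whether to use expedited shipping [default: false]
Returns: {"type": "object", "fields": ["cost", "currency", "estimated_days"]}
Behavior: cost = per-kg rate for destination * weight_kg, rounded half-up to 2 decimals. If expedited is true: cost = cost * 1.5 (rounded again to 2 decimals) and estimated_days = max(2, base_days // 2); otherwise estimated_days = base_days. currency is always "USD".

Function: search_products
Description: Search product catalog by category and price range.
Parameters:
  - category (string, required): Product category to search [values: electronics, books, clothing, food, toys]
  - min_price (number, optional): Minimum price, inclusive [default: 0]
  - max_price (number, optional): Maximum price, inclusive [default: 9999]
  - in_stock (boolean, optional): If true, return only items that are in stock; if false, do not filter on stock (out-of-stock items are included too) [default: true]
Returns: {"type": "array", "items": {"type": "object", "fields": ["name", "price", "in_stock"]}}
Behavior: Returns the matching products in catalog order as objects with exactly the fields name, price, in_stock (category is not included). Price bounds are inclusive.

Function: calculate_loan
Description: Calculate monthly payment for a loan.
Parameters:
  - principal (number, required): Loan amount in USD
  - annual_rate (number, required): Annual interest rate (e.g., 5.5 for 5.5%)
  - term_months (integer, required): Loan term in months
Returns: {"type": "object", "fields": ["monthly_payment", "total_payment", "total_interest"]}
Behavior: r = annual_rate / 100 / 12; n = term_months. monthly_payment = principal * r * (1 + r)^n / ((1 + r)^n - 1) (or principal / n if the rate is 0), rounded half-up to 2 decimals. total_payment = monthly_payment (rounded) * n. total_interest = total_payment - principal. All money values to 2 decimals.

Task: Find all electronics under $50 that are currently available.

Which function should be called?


The task needs a function whose description is: Search product catalog by category and price range.
search_products


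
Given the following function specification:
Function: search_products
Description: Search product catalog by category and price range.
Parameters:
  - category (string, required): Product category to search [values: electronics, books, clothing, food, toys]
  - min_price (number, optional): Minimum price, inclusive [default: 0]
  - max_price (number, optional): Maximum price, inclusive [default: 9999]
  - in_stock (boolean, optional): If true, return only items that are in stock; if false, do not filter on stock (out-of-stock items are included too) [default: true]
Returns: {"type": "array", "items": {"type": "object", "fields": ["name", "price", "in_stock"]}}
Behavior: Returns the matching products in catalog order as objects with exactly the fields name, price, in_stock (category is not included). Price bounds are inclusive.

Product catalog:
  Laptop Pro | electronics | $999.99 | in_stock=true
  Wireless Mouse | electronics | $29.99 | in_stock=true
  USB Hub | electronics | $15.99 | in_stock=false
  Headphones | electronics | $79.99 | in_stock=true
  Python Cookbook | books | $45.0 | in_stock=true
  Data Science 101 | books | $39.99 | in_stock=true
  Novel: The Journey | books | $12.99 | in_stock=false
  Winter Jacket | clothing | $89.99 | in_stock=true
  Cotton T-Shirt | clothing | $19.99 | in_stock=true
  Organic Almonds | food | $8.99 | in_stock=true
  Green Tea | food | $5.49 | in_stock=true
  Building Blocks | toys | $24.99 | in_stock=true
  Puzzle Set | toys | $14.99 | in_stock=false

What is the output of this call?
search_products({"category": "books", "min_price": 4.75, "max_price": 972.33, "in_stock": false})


Filter: category=books, 4.75 <= price <= 972.33, in_stock=false so stock is not filtered
  Python Cookbook ($45.0): keep
  Data Science 101 ($39.99): keep
  Novel: The Journey ($12.99): keep
Output:
[{"name": "Python Cookbook", "price": 45.0, "in_stock": true}, {"name": "Data Science 101", "price": 39.99, "in_stock": true}, {"name": "Novel: The Journey", "price": 12.99, "in_stock": false}]


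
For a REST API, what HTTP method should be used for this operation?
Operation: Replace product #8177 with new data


GET = read, POST = create, PUT = update/replace, DELETE = remove
This operation is an update/replace.
PUT


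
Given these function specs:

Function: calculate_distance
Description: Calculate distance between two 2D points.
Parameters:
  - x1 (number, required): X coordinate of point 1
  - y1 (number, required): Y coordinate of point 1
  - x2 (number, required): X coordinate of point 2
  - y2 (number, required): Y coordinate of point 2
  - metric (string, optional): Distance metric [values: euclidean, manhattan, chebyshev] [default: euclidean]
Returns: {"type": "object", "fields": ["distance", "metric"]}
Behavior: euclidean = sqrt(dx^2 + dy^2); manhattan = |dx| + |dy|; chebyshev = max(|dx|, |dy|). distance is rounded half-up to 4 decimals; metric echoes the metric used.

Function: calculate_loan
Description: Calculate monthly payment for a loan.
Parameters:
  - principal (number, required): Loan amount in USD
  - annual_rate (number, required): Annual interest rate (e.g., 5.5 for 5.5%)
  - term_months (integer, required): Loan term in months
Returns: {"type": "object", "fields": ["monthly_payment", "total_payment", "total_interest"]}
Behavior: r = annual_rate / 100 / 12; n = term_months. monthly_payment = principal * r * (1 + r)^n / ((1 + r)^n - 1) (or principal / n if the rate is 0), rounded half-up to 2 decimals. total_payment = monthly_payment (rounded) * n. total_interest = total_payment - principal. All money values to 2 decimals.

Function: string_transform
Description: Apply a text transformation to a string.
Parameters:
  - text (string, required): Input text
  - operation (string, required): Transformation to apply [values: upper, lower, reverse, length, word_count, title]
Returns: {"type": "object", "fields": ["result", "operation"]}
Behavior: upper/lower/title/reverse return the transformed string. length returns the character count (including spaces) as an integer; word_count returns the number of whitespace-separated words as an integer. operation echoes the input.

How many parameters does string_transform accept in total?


Parameters of string_transform: text (required), operation (required)
Total:
2


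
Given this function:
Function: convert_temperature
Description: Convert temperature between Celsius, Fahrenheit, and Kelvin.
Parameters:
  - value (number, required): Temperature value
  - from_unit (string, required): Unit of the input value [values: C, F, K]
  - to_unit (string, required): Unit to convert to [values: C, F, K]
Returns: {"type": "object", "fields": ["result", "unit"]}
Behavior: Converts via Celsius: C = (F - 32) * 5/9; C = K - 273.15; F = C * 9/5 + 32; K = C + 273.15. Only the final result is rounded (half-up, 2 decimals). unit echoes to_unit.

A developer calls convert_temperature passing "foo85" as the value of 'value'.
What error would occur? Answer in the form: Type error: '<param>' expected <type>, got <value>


Spec: 'value' is declared as number; "foo85" is a string.
Type error: 'value' expected number, got "foo85"


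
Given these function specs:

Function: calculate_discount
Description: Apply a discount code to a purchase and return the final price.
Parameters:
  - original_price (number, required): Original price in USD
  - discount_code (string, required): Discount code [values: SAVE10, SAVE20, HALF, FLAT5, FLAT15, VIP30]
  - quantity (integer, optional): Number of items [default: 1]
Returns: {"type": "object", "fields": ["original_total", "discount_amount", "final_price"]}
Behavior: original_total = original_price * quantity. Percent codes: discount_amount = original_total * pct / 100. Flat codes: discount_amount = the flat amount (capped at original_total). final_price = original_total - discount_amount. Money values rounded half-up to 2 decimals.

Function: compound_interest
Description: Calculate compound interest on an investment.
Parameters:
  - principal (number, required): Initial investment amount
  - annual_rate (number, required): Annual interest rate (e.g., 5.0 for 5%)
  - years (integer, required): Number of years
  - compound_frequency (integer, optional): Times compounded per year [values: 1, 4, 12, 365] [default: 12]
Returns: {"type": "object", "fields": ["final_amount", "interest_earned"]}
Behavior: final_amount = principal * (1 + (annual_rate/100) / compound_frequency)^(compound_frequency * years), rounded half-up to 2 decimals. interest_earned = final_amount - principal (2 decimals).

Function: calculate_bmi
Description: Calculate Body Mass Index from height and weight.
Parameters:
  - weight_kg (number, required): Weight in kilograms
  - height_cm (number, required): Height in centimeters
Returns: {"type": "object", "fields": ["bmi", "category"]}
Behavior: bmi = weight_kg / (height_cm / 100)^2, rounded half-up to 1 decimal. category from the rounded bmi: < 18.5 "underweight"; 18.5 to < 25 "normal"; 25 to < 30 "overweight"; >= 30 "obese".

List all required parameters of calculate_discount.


Parameters of calculate_discount and their required/optional flag:
  original_price: required
  discount_code: required
  quantity: optional
discount_code, original_price


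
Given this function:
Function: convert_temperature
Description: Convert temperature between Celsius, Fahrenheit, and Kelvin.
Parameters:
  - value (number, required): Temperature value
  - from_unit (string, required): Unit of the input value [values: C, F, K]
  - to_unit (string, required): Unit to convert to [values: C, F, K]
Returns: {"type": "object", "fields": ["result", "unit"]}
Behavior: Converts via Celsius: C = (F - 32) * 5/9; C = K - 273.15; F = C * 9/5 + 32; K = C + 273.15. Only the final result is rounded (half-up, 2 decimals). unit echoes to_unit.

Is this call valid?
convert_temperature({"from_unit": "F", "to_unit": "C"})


Checking required parameters...
Missing required parameter: value
Invalid - missing required parameter 'value'


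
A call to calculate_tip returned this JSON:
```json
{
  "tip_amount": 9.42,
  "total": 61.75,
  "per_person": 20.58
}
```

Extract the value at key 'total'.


61.75


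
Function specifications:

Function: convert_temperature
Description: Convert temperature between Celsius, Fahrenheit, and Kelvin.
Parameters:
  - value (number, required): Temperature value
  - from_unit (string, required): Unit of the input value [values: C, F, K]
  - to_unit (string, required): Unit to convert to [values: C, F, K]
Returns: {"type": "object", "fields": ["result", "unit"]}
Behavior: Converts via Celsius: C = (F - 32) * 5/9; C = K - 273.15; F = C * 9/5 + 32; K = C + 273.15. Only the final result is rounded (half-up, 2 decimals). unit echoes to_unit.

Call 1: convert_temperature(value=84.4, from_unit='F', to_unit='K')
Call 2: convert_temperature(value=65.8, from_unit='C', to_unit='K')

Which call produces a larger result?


Call 1:
  To C: (84.4 - 32) * 5/9 = 29.111111
  To K: 29.111111 + 273.15 = 302.261111
  Round to 2 decimals: 302.26
  -> 302.26 K
Call 2:
  Input already in C: 65.8
  To K: 65.8 + 273.15 = 338.95
  Round to 2 decimals: 338.95
  -> 338.95 K
Call 2 (338.95 K)


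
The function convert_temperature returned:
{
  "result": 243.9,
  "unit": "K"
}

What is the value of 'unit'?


K


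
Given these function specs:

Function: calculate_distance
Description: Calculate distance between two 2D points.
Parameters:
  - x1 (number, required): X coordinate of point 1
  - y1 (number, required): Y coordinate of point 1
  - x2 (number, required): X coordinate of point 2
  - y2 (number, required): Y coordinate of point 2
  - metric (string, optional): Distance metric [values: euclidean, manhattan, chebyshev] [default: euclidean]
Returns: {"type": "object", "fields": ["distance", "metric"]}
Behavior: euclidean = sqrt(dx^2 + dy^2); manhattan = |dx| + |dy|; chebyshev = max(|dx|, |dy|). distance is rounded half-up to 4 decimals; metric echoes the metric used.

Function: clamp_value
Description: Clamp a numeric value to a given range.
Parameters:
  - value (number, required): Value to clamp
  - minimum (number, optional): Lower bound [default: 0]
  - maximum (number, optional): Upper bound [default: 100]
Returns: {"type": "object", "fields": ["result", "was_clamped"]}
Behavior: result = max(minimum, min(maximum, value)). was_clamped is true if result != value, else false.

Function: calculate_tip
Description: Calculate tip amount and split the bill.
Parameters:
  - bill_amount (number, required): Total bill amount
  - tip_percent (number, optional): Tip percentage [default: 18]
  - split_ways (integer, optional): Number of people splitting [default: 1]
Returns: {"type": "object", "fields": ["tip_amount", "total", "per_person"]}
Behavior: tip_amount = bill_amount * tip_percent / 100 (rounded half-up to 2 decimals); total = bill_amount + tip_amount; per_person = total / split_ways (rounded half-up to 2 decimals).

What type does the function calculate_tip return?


The calculate_tip spec declares Returns: {"type": "object", "fields": ["tip_amount", "total", "per_person"]}
Type:
object
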